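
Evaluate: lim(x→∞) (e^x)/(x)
This is an ∞/∞ indeterminate form.

Apply L'Hôpital's rule: differentiate numerator and denominator separately.
  f(x) = e^(x)   ⇒   f'(x) = e^(x)
  g(x) = x   ⇒   g'(x) = 1
  lim(x→∞) f'(x)/g'(x) = lim(x→∞) (e^(x))/(1)
  = ∞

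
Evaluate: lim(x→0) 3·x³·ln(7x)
This is a 0·∞ indeterminate form.

Rewrite 0·∞ as a quotient (0/0 or ∞/∞ form), then apply L'Hôpital's rule:
  lim(x→0) 3·x³·ln(7x) = 0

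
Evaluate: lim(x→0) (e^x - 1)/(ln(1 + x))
This is a 0/0 indeterminate form.

Apply L'Hôpital's rule: differentiate numerator and denominator separately.
  f(x) = e^(x) - 1   ⇒   f'(x) = e^(x)
  g(x) = ln(x + 1)   ⇒   g'(x) = 1/(x + 1)
  lim(x→0) f'(x)/g'(x) = lim(x→0) (e^(x))/(1/(x + 1))
  = 1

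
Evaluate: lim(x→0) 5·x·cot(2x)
This is a 0·∞ indeterminate form.

Rewrite 0·∞ as a quotient (0/0 or ∞/∞ form), then apply L'Hôpital's rule:
  lim(x→0) 5·x·cot(2x) = 5/2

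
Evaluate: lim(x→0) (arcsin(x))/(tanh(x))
This is a 0/0 indeterminate form.

Apply L'Hôpital's rule: differentiate numerator and denominator separately.
  f(x) = asin(x)   ⇒   f'(x) = 1/sqrt(1 - x^2)
  g(x) = tanh(x)   ⇒   g'(x) = 1 - tanh(x)^2
  lim(x→0) f'(x)/g'(x) = lim(x→0) (1/sqrt(1 - x^2))/(1 - tanh(x)^2)
  = 1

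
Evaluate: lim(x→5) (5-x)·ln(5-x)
This is a 0·∞ indeterminate form.

Rewrite 0·∞ as a quotient (0/0 or ∞/∞ form), then apply L'Hôpital's rule:
  lim(x→5) (5-x)·ln(5-x) = 0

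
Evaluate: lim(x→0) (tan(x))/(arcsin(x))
This is a 0/0 indeterminate form.

Apply L'Hôpital's rule: differentiate numerator and denominator separately.
  f(x) = tan(x)   ⇒   f'(x) = tan(x)^2 + 1
  g(x) = asin(x)   ⇒   g'(x) = 1/sqrt(1 - x^2)
  lim(x→0) f'(x)/g'(x) = lim(x→0) (tan(x)^2 + 1)/(1/sqrt(1 - x^2))
  = 1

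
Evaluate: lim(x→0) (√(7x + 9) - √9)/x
This is a standard limit.

Factor or rationalize the expression:
  lim(x→0) (√(7x + 9) - √9)/x = 7/6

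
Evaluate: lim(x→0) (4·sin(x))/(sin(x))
This is a 0/0 indeterminate form.

Apply L'Hôpital's rule: differentiate numerator and denominator separately.
  f(x) = 4·sin(x)   ⇒   f'(x) = 4·cos(x)
  g(x) = sin(x)   ⇒   g'(x) = cos(x)
  lim(x→0) f'(x)/g'(x) = lim(x→0) (4·cos(x))/(cos(x))
  = 4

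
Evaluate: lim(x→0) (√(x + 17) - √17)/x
This is a standard limit.

Factor or rationalize the expression:
  lim(x→0) (√(x + 17) - √17)/x = sqrt(17)/34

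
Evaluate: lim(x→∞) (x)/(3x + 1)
This is an ∞/∞ indeterminate form.

Apply L'Hôpital's rule: differentiate numerator and denominator separately.
  f(x) = x   ⇒   f'(x) = 1
  g(x) = 3·x + 1   ⇒   g'(x) = 3
  lim(x→∞) f'(x)/g'(x) = lim(x→∞) (1)/(3)
  = 1/3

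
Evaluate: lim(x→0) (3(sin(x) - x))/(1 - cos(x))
This is a 0/0 indeterminate form.

Apply L'Hôpital's rule: differentiate numerator and denominator separately.
  f(x) = -3·x + 3·sin(x)   ⇒   f'(x) = 3·cos(x) - 3
  g(x) = 1 - cos(x)   ⇒   g'(x) = sin(x)
  lim(x→0) f'(x)/g'(x) = lim(x→0) (3·cos(x) - 3)/(sin(x))
  = 0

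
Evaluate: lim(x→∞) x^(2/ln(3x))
This is an exponential indeterminate form.

For exponential indeterminate forms, take the natural log:
  Let L = lim(x→∞) x^(2/ln(3x))
  Then ln(L) = lim(x→∞) [exponent × ln(base)]
  Evaluate using L'Hôpital or standard limits, then exponentiate.
  L = e²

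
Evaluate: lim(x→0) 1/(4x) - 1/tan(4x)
This is an ∞-∞ indeterminate form.

Combine fractions or rationalize to convert ∞-∞ to 0/0 form:
  lim(x→0) 1/(4x) - 1/tan(4x) = 0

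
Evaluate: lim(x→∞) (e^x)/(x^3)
This is an ∞/∞ indeterminate form.

Apply L'Hôpital's rule: differentiate numerator and denominator separately.
  f(x) = e^(x)   ⇒   f'(x) = e^(x)
  g(x) = x^3   ⇒   g'(x) = 3·x^2
  lim(x→∞) f'(x)/g'(x) = lim(x→∞) (e^(x))/(3·x^2)
  = ∞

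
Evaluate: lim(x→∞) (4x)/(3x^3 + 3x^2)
This is an ∞/∞ indeterminate form.

Apply L'Hôpital's rule: differentiate numerator and denominator separately.
  f(x) = 4·x   ⇒   f'(x) = 4
  g(x) = 3·x^3 + 3·x^2   ⇒   g'(x) = 9·x^2 + 6·x
  lim(x→∞) f'(x)/g'(x) = lim(x→∞) (4)/(9·x^2 + 6·x)
  = 0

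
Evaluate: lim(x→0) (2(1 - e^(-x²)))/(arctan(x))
This is a 0/0 indeterminate form.

Apply L'Hôpital's rule: differentiate numerator and denominator separately.
  f(x) = 2 - 2·e^(-x^2)   ⇒   f'(x) = 4·x·e^(-x^2)
  g(x) = atan(x)   ⇒   g'(x) = 1/(x^2 + 1)
  lim(x→0) f'(x)/g'(x) = lim(x→0) (4·x·e^(-x^2))/(1/(x^2 + 1))
  = 0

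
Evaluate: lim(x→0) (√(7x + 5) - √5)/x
This is a standard limit.

Factor or rationalize the expression:
  lim(x→0) (√(7x + 5) - √5)/x = 7·sqrt(5)/10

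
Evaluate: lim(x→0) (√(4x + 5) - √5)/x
This is a standard limit.

Factor or rationalize the expression:
  lim(x→0) (√(4x + 5) - √5)/x = 2·sqrt(5)/5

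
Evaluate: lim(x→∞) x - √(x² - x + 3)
This is an ∞-∞ indeterminate form.

Combine fractions or rationalize to convert ∞-∞ to 0/0 form:
  lim(x→∞) x - √(x² - x + 3) = 1/2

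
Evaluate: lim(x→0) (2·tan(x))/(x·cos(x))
This is a 0/0 indeterminate form.

Apply L'Hôpital's rule: differentiate numerator and denominator separately.
  f(x) = 2·tan(x)   ⇒   f'(x) = 2·tan(x)^2 + 2
  g(x) = x·cos(x)   ⇒   g'(x) = -x·sin(x) + cos(x)
  lim(x→0) f'(x)/g'(x) = lim(x→0) (2·tan(x)^2 + 2)/(-x·sin(x) + cos(x))
  = 2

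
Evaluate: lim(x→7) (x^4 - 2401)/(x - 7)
This is a standard limit.

Factor or rationalize the expression:
  lim(x→7) (x^4 - 2401)/(x - 7) = 1372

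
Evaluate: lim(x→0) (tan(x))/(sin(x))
This is a 0/0 indeterminate form.

Apply L'Hôpital's rule: differentiate numerator and denominator separately.
  f(x) = tan(x)   ⇒   f'(x) = tan(x)^2 + 1
  g(x) = sin(x)   ⇒   g'(x) = cos(x)
  lim(x→0) f'(x)/g'(x) = lim(x→0) (tan(x)^2 + 1)/(cos(x))
  = 1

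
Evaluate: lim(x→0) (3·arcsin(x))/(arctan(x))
This is a 0/0 indeterminate form.

Apply L'Hôpital's rule: differentiate numerator and denominator separately.
  f(x) = 3·asin(x)   ⇒   f'(x) = 3/sqrt(1 - x^2)
  g(x) = atan(x)   ⇒   g'(x) = 1/(x^2 + 1)
  lim(x→0) f'(x)/g'(x) = lim(x→0) (3/sqrt(1 - x^2))/(1/(x^2 + 1))
  = 3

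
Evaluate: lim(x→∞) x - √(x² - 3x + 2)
This is an ∞-∞ indeterminate form.

Combine fractions or rationalize to convert ∞-∞ to 0/0 form:
  lim(x→∞) x - √(x² - 3x + 2) = 3/2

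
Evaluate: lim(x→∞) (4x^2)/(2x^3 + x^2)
This is an ∞/∞ indeterminate form.

Apply L'Hôpital's rule: differentiate numerator and denominator separately.
  f(x) = 4·x^2   ⇒   f'(x) = 8·x
  g(x) = 2·x^3 + x^2   ⇒   g'(x) = 6·x^2 + 2·x
  lim(x→∞) f'(x)/g'(x) = lim(x→∞) (8·x)/(6·x^2 + 2·x)
  = 0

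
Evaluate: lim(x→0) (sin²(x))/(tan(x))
This is a 0/0 indeterminate form.

Apply L'Hôpital's rule: differentiate numerator and denominator separately.
  f(x) = sin(x)^2   ⇒   f'(x) = 2·sin(x)·cos(x)
  g(x) = tan(x)   ⇒   g'(x) = tan(x)^2 + 1
  lim(x→0) f'(x)/g'(x) = lim(x→0) (2·sin(x)·cos(x))/(tan(x)^2 + 1)
  = 0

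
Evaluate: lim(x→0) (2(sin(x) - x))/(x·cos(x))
This is a 0/0 indeterminate form.

Apply L'Hôpital's rule: differentiate numerator and denominator separately.
  f(x) = -2·x + 2·sin(x)   ⇒   f'(x) = 2·cos(x) - 2
  g(x) = x·cos(x)   ⇒   g'(x) = -x·sin(x) + cos(x)
  lim(x→0) f'(x)/g'(x) = lim(x→0) (2·cos(x) - 2)/(-x·sin(x) + cos(x))
  = 0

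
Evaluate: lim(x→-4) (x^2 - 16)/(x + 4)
This is a standard limit.

Factor or rationalize the expression:
  lim(x→-4) (x^2 - 16)/(x + 4) = -8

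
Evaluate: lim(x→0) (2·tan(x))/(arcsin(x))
This is a 0/0 indeterminate form.

Apply L'Hôpital's rule: differentiate numerator and denominator separately.
  f(x) = 2·tan(x)   ⇒   f'(x) = 2·tan(x)^2 + 2
  g(x) = asin(x)   ⇒   g'(x) = 1/sqrt(1 - x^2)
  lim(x→0) f'(x)/g'(x) = lim(x→0) (2·tan(x)^2 + 2)/(1/sqrt(1 - x^2))
  = 2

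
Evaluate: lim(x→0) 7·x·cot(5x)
This is a 0·∞ indeterminate form.

Rewrite 0·∞ as a quotient (0/0 or ∞/∞ form), then apply L'Hôpital's rule:
  lim(x→0) 7·x·cot(5x) = 7/5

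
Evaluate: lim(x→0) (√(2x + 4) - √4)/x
This is a standard limit.

Factor or rationalize the expression:
  lim(x→0) (√(2x + 4) - √4)/x = 1/2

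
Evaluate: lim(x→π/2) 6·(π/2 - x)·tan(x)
This is a 0·∞ indeterminate form.

Rewrite 0·∞ as a quotient (0/0 or ∞/∞ form), then apply L'Hôpital's rule:
  lim(x→π/2) 6·(π/2 - x)·tan(x) = 6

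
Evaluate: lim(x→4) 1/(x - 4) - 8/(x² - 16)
This is an ∞-∞ indeterminate form.

Combine fractions or rationalize to convert ∞-∞ to 0/0 form:
  lim(x→4) 1/(x - 4) - 8/(x² - 16) = 1/8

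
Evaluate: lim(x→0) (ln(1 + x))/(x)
This is a 0/0 indeterminate form.

Apply L'Hôpital's rule: differentiate numerator and denominator separately.
  f(x) = ln(x + 1)   ⇒   f'(x) = 1/(x + 1)
  g(x) = x   ⇒   g'(x) = 1
  lim(x→0) f'(x)/g'(x) = lim(x→0) (1/(x + 1))/(1)
  = 1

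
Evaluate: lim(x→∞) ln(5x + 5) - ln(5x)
This is an ∞-∞ indeterminate form.

Combine fractions or rationalize to convert ∞-∞ to 0/0 form:
  lim(x→∞) ln(5x + 5) - ln(5x) = 0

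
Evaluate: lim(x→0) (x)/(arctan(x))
This is a 0/0 indeterminate form.

Apply L'Hôpital's rule: differentiate numerator and denominator separately.
  f(x) = x   ⇒   f'(x) = 1
  g(x) = atan(x)   ⇒   g'(x) = 1/(x^2 + 1)
  lim(x→0) f'(x)/g'(x) = lim(x→0) (1)/(1/(x^2 + 1))
  = 1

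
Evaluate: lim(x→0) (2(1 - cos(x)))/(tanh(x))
This is a 0/0 indeterminate form.

Apply L'Hôpital's rule: differentiate numerator and denominator separately.
  f(x) = 2 - 2·cos(x)   ⇒   f'(x) = 2·sin(x)
  g(x) = tanh(x)   ⇒   g'(x) = 1 - tanh(x)^2
  lim(x→0) f'(x)/g'(x) = lim(x→0) (2·sin(x))/(1 - tanh(x)^2)
  = 0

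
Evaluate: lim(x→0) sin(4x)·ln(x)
This is a 0·∞ indeterminate form.

Rewrite 0·∞ as a quotient (0/0 or ∞/∞ form), then apply L'Hôpital's rule:
  lim(x→0) sin(4x)·ln(x) = 0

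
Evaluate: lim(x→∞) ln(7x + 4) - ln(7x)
This is an ∞-∞ indeterminate form.

Combine fractions or rationalize to convert ∞-∞ to 0/0 form:
  lim(x→∞) ln(7x + 4) - ln(7x) = 0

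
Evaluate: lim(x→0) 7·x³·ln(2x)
This is a 0·∞ indeterminate form.

Rewrite 0·∞ as a quotient (0/0 or ∞/∞ form), then apply L'Hôpital's rule:
  lim(x→0) 7·x³·ln(2x) = 0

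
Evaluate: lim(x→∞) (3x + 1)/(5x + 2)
This is an ∞/∞ indeterminate form.

Apply L'Hôpital's rule: differentiate numerator and denominator separately.
  f(x) = 3·x + 1   ⇒   f'(x) = 3
  g(x) = 5·x + 2   ⇒   g'(x) = 5
  lim(x→∞) f'(x)/g'(x) = lim(x→∞) (3)/(5)
  = 3/5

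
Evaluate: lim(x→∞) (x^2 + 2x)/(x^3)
This is an ∞/∞ indeterminate form.

Apply L'Hôpital's rule: differentiate numerator and denominator separately.
  f(x) = x^2 + 2·x   ⇒   f'(x) = 2·x + 2
  g(x) = x^3   ⇒   g'(x) = 3·x^2
  lim(x→∞) f'(x)/g'(x) = lim(x→∞) (2·x + 2)/(3·x^2)
  = 0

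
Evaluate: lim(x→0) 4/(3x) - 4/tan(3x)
This is an ∞-∞ indeterminate form.

Combine fractions or rationalize to convert ∞-∞ to 0/0 form:
  lim(x→0) 4/(3x) - 4/tan(3x) = 0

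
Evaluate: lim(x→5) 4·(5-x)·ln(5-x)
This is a 0·∞ indeterminate form.

Rewrite 0·∞ as a quotient (0/0 or ∞/∞ form), then apply L'Hôpital's rule:
  lim(x→5) 4·(5-x)·ln(5-x) = 0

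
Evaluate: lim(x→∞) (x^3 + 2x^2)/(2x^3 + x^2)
This is an ∞/∞ indeterminate form.

Apply L'Hôpital's rule: differentiate numerator and denominator separately.
  f(x) = x^3 + 2·x^2   ⇒   f'(x) = 3·x^2 + 4·x
  g(x) = 2·x^3 + x^2   ⇒   g'(x) = 6·x^2 + 2·x
  lim(x→∞) f'(x)/g'(x) = lim(x→∞) (3·x^2 + 4·x)/(6·x^2 + 2·x)
  = 1/2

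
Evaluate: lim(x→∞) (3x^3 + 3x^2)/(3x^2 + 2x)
This is an ∞/∞ indeterminate form.

Apply L'Hôpital's rule: differentiate numerator and denominator separately.
  f(x) = 3·x^3 + 3·x^2   ⇒   f'(x) = 9·x^2 + 6·x
  g(x) = 3·x^2 + 2·x   ⇒   g'(x) = 6·x + 2
  lim(x→∞) f'(x)/g'(x) = lim(x→∞) (9·x^2 + 6·x)/(6·x + 2)
  = ∞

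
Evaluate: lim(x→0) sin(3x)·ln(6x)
This is a 0·∞ indeterminate form.

Rewrite 0·∞ as a quotient (0/0 or ∞/∞ form), then apply L'Hôpital's rule:
  lim(x→0) sin(3x)·ln(6x) = 0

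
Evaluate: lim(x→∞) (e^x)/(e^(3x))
This is an ∞/∞ indeterminate form.

Apply L'Hôpital's rule: differentiate numerator and denominator separately.
  f(x) = e^(x)   ⇒   f'(x) = e^(x)
  g(x) = e^(3·x)   ⇒   g'(x) = 3·e^(3·x)
  lim(x→∞) f'(x)/g'(x) = lim(x→∞) (e^(x))/(3·e^(3·x))
  = 0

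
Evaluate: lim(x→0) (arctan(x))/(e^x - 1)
This is a 0/0 indeterminate form.

Apply L'Hôpital's rule: differentiate numerator and denominator separately.
  f(x) = atan(x)   ⇒   f'(x) = 1/(x^2 + 1)
  g(x) = e^(x) - 1   ⇒   g'(x) = e^(x)
  lim(x→0) f'(x)/g'(x) = lim(x→0) (1/(x^2 + 1))/(e^(x))
  = 1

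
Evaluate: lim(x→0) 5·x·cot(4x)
This is a 0·∞ indeterminate form.

Rewrite 0·∞ as a quotient (0/0 or ∞/∞ form), then apply L'Hôpital's rule:
  lim(x→0) 5·x·cot(4x) = 5/4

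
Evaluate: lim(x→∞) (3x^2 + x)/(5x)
This is an ∞/∞ indeterminate form.

Apply L'Hôpital's rule: differentiate numerator and denominator separately.
  f(x) = 3·x^2 + x   ⇒   f'(x) = 6·x + 1
  g(x) = 5·x   ⇒   g'(x) = 5
  lim(x→∞) f'(x)/g'(x) = lim(x→∞) (6·x + 1)/(5)
  = ∞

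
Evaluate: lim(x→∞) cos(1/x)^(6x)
This is an exponential indeterminate form.

For exponential indeterminate forms, take the natural log:
  Let L = lim(x→∞) cos(1/x)^(6x)
  Then ln(L) = lim(x→∞) [exponent × ln(base)]
  Evaluate using L'Hôpital or standard limits, then exponentiate.
  L = 1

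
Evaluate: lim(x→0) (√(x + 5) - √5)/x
This is a standard limit.

Factor or rationalize the expression:
  lim(x→0) (√(x + 5) - √5)/x = sqrt(5)/10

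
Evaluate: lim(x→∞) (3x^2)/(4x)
This is an ∞/∞ indeterminate form.

Apply L'Hôpital's rule: differentiate numerator and denominator separately.
  f(x) = 3·x^2   ⇒   f'(x) = 6·x
  g(x) = 4·x   ⇒   g'(x) = 4
  lim(x→∞) f'(x)/g'(x) = lim(x→∞) (6·x)/(4)
  = ∞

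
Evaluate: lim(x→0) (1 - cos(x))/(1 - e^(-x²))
This is a 0/0 indeterminate form.

Apply L'Hôpital's rule: differentiate numerator and denominator separately.
  f(x) = 1 - cos(x)   ⇒   f'(x) = sin(x)
  g(x) = 1 - e^(-x^2)   ⇒   g'(x) = 2·x·e^(-x^2)
  lim(x→0) f'(x)/g'(x) = lim(x→0) (sin(x))/(2·x·e^(-x^2))
  = 1/2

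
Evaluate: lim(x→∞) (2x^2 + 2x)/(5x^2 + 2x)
This is an ∞/∞ indeterminate form.

Apply L'Hôpital's rule: differentiate numerator and denominator separately.
  f(x) = 2·x^2 + 2·x   ⇒   f'(x) = 4·x + 2
  g(x) = 5·x^2 + 2·x   ⇒   g'(x) = 10·x + 2
  lim(x→∞) f'(x)/g'(x) = lim(x→∞) (4·x + 2)/(10·x + 2)
  = 2/5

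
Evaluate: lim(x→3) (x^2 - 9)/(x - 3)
This is a standard limit.

Factor or rationalize the expression:
  lim(x→3) (x^2 - 9)/(x - 3) = 6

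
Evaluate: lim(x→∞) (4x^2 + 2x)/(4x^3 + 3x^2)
This is an ∞/∞ indeterminate form.

Apply L'Hôpital's rule: differentiate numerator and denominator separately.
  f(x) = 4·x^2 + 2·x   ⇒   f'(x) = 8·x + 2
  g(x) = 4·x^3 + 3·x^2   ⇒   g'(x) = 12·x^2 + 6·x
  lim(x→∞) f'(x)/g'(x) = lim(x→∞) (8·x + 2)/(12·x^2 + 6·x)
  = 0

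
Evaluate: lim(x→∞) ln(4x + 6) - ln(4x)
This is an ∞-∞ indeterminate form.

Combine fractions or rationalize to convert ∞-∞ to 0/0 form:
  lim(x→∞) ln(4x + 6) - ln(4x) = 0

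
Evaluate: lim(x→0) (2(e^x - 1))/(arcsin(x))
This is a 0/0 indeterminate form.

Apply L'Hôpital's rule: differentiate numerator and denominator separately.
  f(x) = 2·e^(x) - 2   ⇒   f'(x) = 2·e^(x)
  g(x) = asin(x)   ⇒   g'(x) = 1/sqrt(1 - x^2)
  lim(x→0) f'(x)/g'(x) = lim(x→0) (2·e^(x))/(1/sqrt(1 - x^2))
  = 2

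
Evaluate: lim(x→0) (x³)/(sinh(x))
This is a 0/0 indeterminate form.

Apply L'Hôpital's rule: differentiate numerator and denominator separately.
  f(x) = x^3   ⇒   f'(x) = 3·x^2
  g(x) = sinh(x)   ⇒   g'(x) = cosh(x)
  lim(x→0) f'(x)/g'(x) = lim(x→0) (3·x^2)/(cosh(x))
  = 0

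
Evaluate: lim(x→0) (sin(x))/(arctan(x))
This is a 0/0 indeterminate form.

Apply L'Hôpital's rule: differentiate numerator and denominator separately.
  f(x) = sin(x)   ⇒   f'(x) = cos(x)
  g(x) = atan(x)   ⇒   g'(x) = 1/(x^2 + 1)
  lim(x→0) f'(x)/g'(x) = lim(x→0) (cos(x))/(1/(x^2 + 1))
  = 1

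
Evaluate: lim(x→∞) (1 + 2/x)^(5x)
This is an exponential indeterminate form.

For exponential indeterminate forms, take the natural log:
  Let L = lim(x→∞) (1 + 2/x)^(5x)
  Then ln(L) = lim(x→∞) [exponent × ln(base)]
  Evaluate using L'Hôpital or standard limits, then exponentiate.
  L = e^(10)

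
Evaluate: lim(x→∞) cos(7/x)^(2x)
This is an exponential indeterminate form.

For exponential indeterminate forms, take the natural log:
  Let L = lim(x→∞) cos(7/x)^(2x)
  Then ln(L) = lim(x→∞) [exponent × ln(base)]
  Evaluate using L'Hôpital or standard limits, then exponentiate.
  L = 1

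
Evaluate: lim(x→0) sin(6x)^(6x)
This is an exponential indeterminate form.

For exponential indeterminate forms, take the natural log:
  Let L = lim(x→0) sin(6x)^(6x)
  Then ln(L) = lim(x→0) [exponent × ln(base)]
  Evaluate using L'Hôpital or standard limits, then exponentiate.
  L = 1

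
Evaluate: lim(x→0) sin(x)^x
This is an exponential indeterminate form.

For exponential indeterminate forms, take the natural log:
  Let L = lim(x→0) sin(x)^x
  Then ln(L) = lim(x→0) [exponent × ln(base)]
  Evaluate using L'Hôpital or standard limits, then exponentiate.
  L = 1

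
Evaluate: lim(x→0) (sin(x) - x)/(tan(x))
This is a 0/0 indeterminate form.

Apply L'Hôpital's rule: differentiate numerator and denominator separately.
  f(x) = -x + sin(x)   ⇒   f'(x) = cos(x) - 1
  g(x) = tan(x)   ⇒   g'(x) = tan(x)^2 + 1
  lim(x→0) f'(x)/g'(x) = lim(x→0) (cos(x) - 1)/(tan(x)^2 + 1)
  = 0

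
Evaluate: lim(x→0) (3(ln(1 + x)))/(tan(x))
This is a 0/0 indeterminate form.

Apply L'Hôpital's rule: differentiate numerator and denominator separately.
  f(x) = 3·ln(x + 1)   ⇒   f'(x) = 3/(x + 1)
  g(x) = tan(x)   ⇒   g'(x) = tan(x)^2 + 1
  lim(x→0) f'(x)/g'(x) = lim(x→0) (3/(x + 1))/(tan(x)^2 + 1)
  = 3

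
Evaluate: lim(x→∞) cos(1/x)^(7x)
This is an exponential indeterminate form.

For exponential indeterminate forms, take the natural log:
  Let L = lim(x→∞) cos(1/x)^(7x)
  Then ln(L) = lim(x→∞) [exponent × ln(base)]
  Evaluate using L'Hôpital or standard limits, then exponentiate.
  L = 1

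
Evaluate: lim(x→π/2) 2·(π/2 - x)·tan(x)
This is a 0·∞ indeterminate form.

Rewrite 0·∞ as a quotient (0/0 or ∞/∞ form), then apply L'Hôpital's rule:
  lim(x→π/2) 2·(π/2 - x)·tan(x) = 2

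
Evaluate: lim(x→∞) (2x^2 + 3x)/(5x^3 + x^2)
This is an ∞/∞ indeterminate form.

Apply L'Hôpital's rule: differentiate numerator and denominator separately.
  f(x) = 2·x^2 + 3·x   ⇒   f'(x) = 4·x + 3
  g(x) = 5·x^3 + x^2   ⇒   g'(x) = 15·x^2 + 2·x
  lim(x→∞) f'(x)/g'(x) = lim(x→∞) (4·x + 3)/(15·x^2 + 2·x)
  = 0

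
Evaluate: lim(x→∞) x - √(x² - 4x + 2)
This is an ∞-∞ indeterminate form.

Combine fractions or rationalize to convert ∞-∞ to 0/0 form:
  lim(x→∞) x - √(x² - 4x + 2) = 2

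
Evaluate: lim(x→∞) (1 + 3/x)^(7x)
This is an exponential indeterminate form.

For exponential indeterminate forms, take the natural log:
  Let L = lim(x→∞) (1 + 3/x)^(7x)
  Then ln(L) = lim(x→∞) [exponent × ln(base)]
  Evaluate using L'Hôpital or standard limits, then exponentiate.
  L = e^(21)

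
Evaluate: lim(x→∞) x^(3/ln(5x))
This is an exponential indeterminate form.

For exponential indeterminate forms, take the natural log:
  Let L = lim(x→∞) x^(3/ln(5x))
  Then ln(L) = lim(x→∞) [exponent × ln(base)]
  Evaluate using L'Hôpital or standard limits, then exponentiate.
  L = e^(3)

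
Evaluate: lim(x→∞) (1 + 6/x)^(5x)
This is an exponential indeterminate form.

For exponential indeterminate forms, take the natural log:
  Let L = lim(x→∞) (1 + 6/x)^(5x)
  Then ln(L) = lim(x→∞) [exponent × ln(base)]
  Evaluate using L'Hôpital or standard limits, then exponentiate.
  L = e^(30)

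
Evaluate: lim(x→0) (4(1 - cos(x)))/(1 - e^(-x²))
This is a 0/0 indeterminate form.

Apply L'Hôpital's rule: differentiate numerator and denominator separately.
  f(x) = 4 - 4·cos(x)   ⇒   f'(x) = 4·sin(x)
  g(x) = 1 - e^(-x^2)   ⇒   g'(x) = 2·x·e^(-x^2)
  lim(x→0) f'(x)/g'(x) = lim(x→0) (4·sin(x))/(2·x·e^(-x^2))
  = 2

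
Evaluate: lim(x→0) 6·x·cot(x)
This is a 0·∞ indeterminate form.

Rewrite 0·∞ as a quotient (0/0 or ∞/∞ form), then apply L'Hôpital's rule:
  lim(x→0) 6·x·cot(x) = 6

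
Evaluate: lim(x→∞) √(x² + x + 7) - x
This is an ∞-∞ indeterminate form.

Combine fractions or rationalize to convert ∞-∞ to 0/0 form:
  lim(x→∞) √(x² + x + 7) - x = 1/2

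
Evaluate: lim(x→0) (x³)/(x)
This is a 0/0 indeterminate form.

Apply L'Hôpital's rule: differentiate numerator and denominator separately.
  f(x) = x^3   ⇒   f'(x) = 3·x^2
  g(x) = x   ⇒   g'(x) = 1
  lim(x→0) f'(x)/g'(x) = lim(x→0) (3·x^2)/(1)
  = 0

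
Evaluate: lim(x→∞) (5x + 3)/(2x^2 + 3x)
This is an ∞/∞ indeterminate form.

Apply L'Hôpital's rule: differentiate numerator and denominator separately.
  f(x) = 5·x + 3   ⇒   f'(x) = 5
  g(x) = 2·x^2 + 3·x   ⇒   g'(x) = 4·x + 3
  lim(x→∞) f'(x)/g'(x) = lim(x→∞) (5)/(4·x + 3)
  = 0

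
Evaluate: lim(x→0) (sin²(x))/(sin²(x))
This is a 0/0 indeterminate form.

Apply L'Hôpital's rule: differentiate numerator and denominator separately.
  f(x) = sin(x)^2   ⇒   f'(x) = 2·sin(x)·cos(x)
  g(x) = sin(x)^2   ⇒   g'(x) = 2·sin(x)·cos(x)
  lim(x→0) f'(x)/g'(x) = lim(x→0) (2·sin(x)·cos(x))/(2·sin(x)·cos(x))
  = 1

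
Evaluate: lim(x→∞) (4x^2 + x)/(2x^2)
This is an ∞/∞ indeterminate form.

Apply L'Hôpital's rule: differentiate numerator and denominator separately.
  f(x) = 4·x^2 + x   ⇒   f'(x) = 8·x + 1
  g(x) = 2·x^2   ⇒   g'(x) = 4·x
  lim(x→∞) f'(x)/g'(x) = lim(x→∞) (8·x + 1)/(4·x)
  = 2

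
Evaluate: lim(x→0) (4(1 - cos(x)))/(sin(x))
This is a 0/0 indeterminate form.

Apply L'Hôpital's rule: differentiate numerator and denominator separately.
  f(x) = 4 - 4·cos(x)   ⇒   f'(x) = 4·sin(x)
  g(x) = sin(x)   ⇒   g'(x) = cos(x)
  lim(x→0) f'(x)/g'(x) = lim(x→0) (4·sin(x))/(cos(x))
  = 0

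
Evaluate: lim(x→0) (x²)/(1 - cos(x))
This is a 0/0 indeterminate form.

Apply L'Hôpital's rule: differentiate numerator and denominator separately.
  f(x) = x^2   ⇒   f'(x) = 2·x
  g(x) = 1 - cos(x)   ⇒   g'(x) = sin(x)
  lim(x→0) f'(x)/g'(x) = lim(x→0) (2·x)/(sin(x))
  = 2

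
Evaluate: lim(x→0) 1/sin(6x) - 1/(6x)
This is an ∞-∞ indeterminate form.

Combine fractions or rationalize to convert ∞-∞ to 0/0 form:
  lim(x→0) 1/sin(6x) - 1/(6x) = 0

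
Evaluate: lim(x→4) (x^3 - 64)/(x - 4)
This is a standard limit.

Factor or rationalize the expression:
  lim(x→4) (x^3 - 64)/(x - 4) = 48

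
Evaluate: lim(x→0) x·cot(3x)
This is a 0·∞ indeterminate form.

Rewrite 0·∞ as a quotient (0/0 or ∞/∞ form), then apply L'Hôpital's rule:
  lim(x→0) x·cot(3x) = 1/3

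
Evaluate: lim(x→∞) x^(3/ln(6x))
This is an exponential indeterminate form.

For exponential indeterminate forms, take the natural log:
  Let L = lim(x→∞) x^(3/ln(6x))
  Then ln(L) = lim(x→∞) [exponent × ln(base)]
  Evaluate using L'Hôpital or standard limits, then exponentiate.
  L = e^(3)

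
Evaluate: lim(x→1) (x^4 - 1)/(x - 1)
This is a standard limit.

Factor or rationalize the expression:
  lim(x→1) (x^4 - 1)/(x - 1) = 4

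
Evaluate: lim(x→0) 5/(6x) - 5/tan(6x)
This is an ∞-∞ indeterminate form.

Combine fractions or rationalize to convert ∞-∞ to 0/0 form:
  lim(x→0) 5/(6x) - 5/tan(6x) = 0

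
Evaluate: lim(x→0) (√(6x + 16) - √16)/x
This is a standard limit.

Factor or rationalize the expression:
  lim(x→0) (√(6x + 16) - √16)/x = 3/4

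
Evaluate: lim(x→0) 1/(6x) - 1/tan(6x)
This is an ∞-∞ indeterminate form.

Combine fractions or rationalize to convert ∞-∞ to 0/0 form:
  lim(x→0) 1/(6x) - 1/tan(6x) = 0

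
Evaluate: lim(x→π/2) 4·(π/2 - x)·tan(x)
This is a 0·∞ indeterminate form.

Rewrite 0·∞ as a quotient (0/0 or ∞/∞ form), then apply L'Hôpital's rule:
  lim(x→π/2) 4·(π/2 - x)·tan(x) = 4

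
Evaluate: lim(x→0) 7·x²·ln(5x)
This is a 0·∞ indeterminate form.

Rewrite 0·∞ as a quotient (0/0 or ∞/∞ form), then apply L'Hôpital's rule:
  lim(x→0) 7·x²·ln(5x) = 0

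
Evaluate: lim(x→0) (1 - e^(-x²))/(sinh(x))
This is a 0/0 indeterminate form.

Apply L'Hôpital's rule: differentiate numerator and denominator separately.
  f(x) = 1 - e^(-x^2)   ⇒   f'(x) = 2·x·e^(-x^2)
  g(x) = sinh(x)   ⇒   g'(x) = cosh(x)
  lim(x→0) f'(x)/g'(x) = lim(x→0) (2·x·e^(-x^2))/(cosh(x))
  = 0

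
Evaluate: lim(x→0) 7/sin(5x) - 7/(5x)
This is an ∞-∞ indeterminate form.

Combine fractions or rationalize to convert ∞-∞ to 0/0 form:
  lim(x→0) 7/sin(5x) - 7/(5x) = 0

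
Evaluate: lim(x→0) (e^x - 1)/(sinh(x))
This is a 0/0 indeterminate form.

Apply L'Hôpital's rule: differentiate numerator and denominator separately.
  f(x) = e^(x) - 1   ⇒   f'(x) = e^(x)
  g(x) = sinh(x)   ⇒   g'(x) = cosh(x)
  lim(x→0) f'(x)/g'(x) = lim(x→0) (e^(x))/(cosh(x))
  = 1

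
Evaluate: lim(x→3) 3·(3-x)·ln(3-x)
This is a 0·∞ indeterminate form.

Rewrite 0·∞ as a quotient (0/0 or ∞/∞ form), then apply L'Hôpital's rule:
  lim(x→3) 3·(3-x)·ln(3-x) = 0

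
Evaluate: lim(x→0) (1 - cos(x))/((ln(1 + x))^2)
This is a 0/0 indeterminate form.

Apply L'Hôpital's rule: differentiate numerator and denominator separately.
  f(x) = 1 - cos(x)   ⇒   f'(x) = sin(x)
  g(x) = ln(x + 1)^2   ⇒   g'(x) = 2·ln(x + 1)/(x + 1)
  lim(x→0) f'(x)/g'(x) = lim(x→0) (sin(x))/(2·ln(x + 1)/(x + 1))
  = 1/2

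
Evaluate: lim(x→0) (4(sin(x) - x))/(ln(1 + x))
This is a 0/0 indeterminate form.

Apply L'Hôpital's rule: differentiate numerator and denominator separately.
  f(x) = -4·x + 4·sin(x)   ⇒   f'(x) = 4·cos(x) - 4
  g(x) = ln(x + 1)   ⇒   g'(x) = 1/(x + 1)
  lim(x→0) f'(x)/g'(x) = lim(x→0) (4·cos(x) - 4)/(1/(x + 1))
  = 0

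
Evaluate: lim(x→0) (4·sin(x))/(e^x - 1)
This is a 0/0 indeterminate form.

Apply L'Hôpital's rule: differentiate numerator and denominator separately.
  f(x) = 4·sin(x)   ⇒   f'(x) = 4·cos(x)
  g(x) = e^(x) - 1   ⇒   g'(x) = e^(x)
  lim(x→0) f'(x)/g'(x) = lim(x→0) (4·cos(x))/(e^(x))
  = 4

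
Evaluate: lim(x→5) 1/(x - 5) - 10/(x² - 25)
This is an ∞-∞ indeterminate form.

Combine fractions or rationalize to convert ∞-∞ to 0/0 form:
  lim(x→5) 1/(x - 5) - 10/(x² - 25) = 1/10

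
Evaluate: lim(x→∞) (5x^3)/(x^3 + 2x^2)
This is an ∞/∞ indeterminate form.

Apply L'Hôpital's rule: differentiate numerator and denominator separately.
  f(x) = 5·x^3   ⇒   f'(x) = 15·x^2
  g(x) = x^3 + 2·x^2   ⇒   g'(x) = 3·x^2 + 4·x
  lim(x→∞) f'(x)/g'(x) = lim(x→∞) (15·x^2)/(3·x^2 + 4·x)
  = 5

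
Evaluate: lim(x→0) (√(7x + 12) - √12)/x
This is a standard limit.

Factor or rationalize the expression:
  lim(x→0) (√(7x + 12) - √12)/x = 7·sqrt(3)/12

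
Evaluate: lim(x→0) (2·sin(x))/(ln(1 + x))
This is a 0/0 indeterminate form.

Apply L'Hôpital's rule: differentiate numerator and denominator separately.
  f(x) = 2·sin(x)   ⇒   f'(x) = 2·cos(x)
  g(x) = ln(x + 1)   ⇒   g'(x) = 1/(x + 1)
  lim(x→0) f'(x)/g'(x) = lim(x→0) (2·cos(x))/(1/(x + 1))
  = 2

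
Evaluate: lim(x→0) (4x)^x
This is an exponential indeterminate form.

For exponential indeterminate forms, take the natural log:
  Let L = lim(x→0) (4x)^x
  Then ln(L) = lim(x→0) [exponent × ln(base)]
  Evaluate using L'Hôpital or standard limits, then exponentiate.
  L = 1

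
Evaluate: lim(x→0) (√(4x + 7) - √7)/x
This is a standard limit.

Factor or rationalize the expression:
  lim(x→0) (√(4x + 7) - √7)/x = 2·sqrt(7)/7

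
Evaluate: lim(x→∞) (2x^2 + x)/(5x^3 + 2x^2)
This is an ∞/∞ indeterminate form.

Apply L'Hôpital's rule: differentiate numerator and denominator separately.
  f(x) = 2·x^2 + x   ⇒   f'(x) = 4·x + 1
  g(x) = 5·x^3 + 2·x^2   ⇒   g'(x) = 15·x^2 + 4·x
  lim(x→∞) f'(x)/g'(x) = lim(x→∞) (4·x + 1)/(15·x^2 + 4·x)
  = 0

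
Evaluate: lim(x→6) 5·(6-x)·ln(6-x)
This is a 0·∞ indeterminate form.

Rewrite 0·∞ as a quotient (0/0 or ∞/∞ form), then apply L'Hôpital's rule:
  lim(x→6) 5·(6-x)·ln(6-x) = 0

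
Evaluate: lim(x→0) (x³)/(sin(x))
This is a 0/0 indeterminate form.

Apply L'Hôpital's rule: differentiate numerator and denominator separately.
  f(x) = x^3   ⇒   f'(x) = 3·x^2
  g(x) = sin(x)   ⇒   g'(x) = cos(x)
  lim(x→0) f'(x)/g'(x) = lim(x→0) (3·x^2)/(cos(x))
  = 0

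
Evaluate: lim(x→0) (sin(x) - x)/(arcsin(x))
This is a 0/0 indeterminate form.

Apply L'Hôpital's rule: differentiate numerator and denominator separately.
  f(x) = -x + sin(x)   ⇒   f'(x) = cos(x) - 1
  g(x) = asin(x)   ⇒   g'(x) = 1/sqrt(1 - x^2)
  lim(x→0) f'(x)/g'(x) = lim(x→0) (cos(x) - 1)/(1/sqrt(1 - x^2))
  = 0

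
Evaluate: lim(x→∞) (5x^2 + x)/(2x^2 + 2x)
This is an ∞/∞ indeterminate form.

Apply L'Hôpital's rule: differentiate numerator and denominator separately.
  f(x) = 5·x^2 + x   ⇒   f'(x) = 10·x + 1
  g(x) = 2·x^2 + 2·x   ⇒   g'(x) = 4·x + 2
  lim(x→∞) f'(x)/g'(x) = lim(x→∞) (10·x + 1)/(4·x + 2)
  = 5/2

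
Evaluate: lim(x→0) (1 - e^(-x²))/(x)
This is a 0/0 indeterminate form.

Apply L'Hôpital's rule: differentiate numerator and denominator separately.
  f(x) = 1 - e^(-x^2)   ⇒   f'(x) = 2·x·e^(-x^2)
  g(x) = x   ⇒   g'(x) = 1
  lim(x→0) f'(x)/g'(x) = lim(x→0) (2·x·e^(-x^2))/(1)
  = 0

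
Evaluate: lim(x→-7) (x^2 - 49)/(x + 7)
This is a standard limit.

Factor or rationalize the expression:
  lim(x→-7) (x^2 - 49)/(x + 7) = -14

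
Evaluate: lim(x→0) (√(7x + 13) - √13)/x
This is a standard limit.

Factor or rationalize the expression:
  lim(x→0) (√(7x + 13) - √13)/x = 7·sqrt(13)/26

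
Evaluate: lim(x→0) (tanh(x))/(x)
This is a 0/0 indeterminate form.

Apply L'Hôpital's rule: differentiate numerator and denominator separately.
  f(x) = tanh(x)   ⇒   f'(x) = 1 - tanh(x)^2
  g(x) = x   ⇒   g'(x) = 1
  lim(x→0) f'(x)/g'(x) = lim(x→0) (1 - tanh(x)^2)/(1)
  = 1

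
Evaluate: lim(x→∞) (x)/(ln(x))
This is an ∞/∞ indeterminate form.

Apply L'Hôpital's rule: differentiate numerator and denominator separately.
  f(x) = x   ⇒   f'(x) = 1
  g(x) = ln(x)   ⇒   g'(x) = 1/x
  lim(x→∞) f'(x)/g'(x) = lim(x→∞) (1)/(1/x)
  = ∞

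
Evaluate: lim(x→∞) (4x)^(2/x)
This is an exponential indeterminate form.

For exponential indeterminate forms, take the natural log:
  Let L = lim(x→∞) (4x)^(2/x)
  Then ln(L) = lim(x→∞) [exponent × ln(base)]
  Evaluate using L'Hôpital or standard limits, then exponentiate.
  L = 1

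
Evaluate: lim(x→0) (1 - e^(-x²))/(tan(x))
This is a 0/0 indeterminate form.

Apply L'Hôpital's rule: differentiate numerator and denominator separately.
  f(x) = 1 - e^(-x^2)   ⇒   f'(x) = 2·x·e^(-x^2)
  g(x) = tan(x)   ⇒   g'(x) = tan(x)^2 + 1
  lim(x→0) f'(x)/g'(x) = lim(x→0) (2·x·e^(-x^2))/(tan(x)^2 + 1)
  = 0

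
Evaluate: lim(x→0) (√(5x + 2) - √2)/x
This is a standard limit.

Factor or rationalize the expression:
  lim(x→0) (√(5x + 2) - √2)/x = 5·sqrt(2)/4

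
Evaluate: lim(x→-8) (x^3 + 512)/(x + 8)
This is a standard limit.

Factor or rationalize the expression:
  lim(x→-8) (x^3 + 512)/(x + 8) = 192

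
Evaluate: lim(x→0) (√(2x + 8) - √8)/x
This is a standard limit.

Factor or rationalize the expression:
  lim(x→0) (√(2x + 8) - √8)/x = sqrt(2)/4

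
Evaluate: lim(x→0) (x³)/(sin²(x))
This is a 0/0 indeterminate form.

Apply L'Hôpital's rule: differentiate numerator and denominator separately.
  f(x) = x^3   ⇒   f'(x) = 3·x^2
  g(x) = sin(x)^2   ⇒   g'(x) = 2·sin(x)·cos(x)
  lim(x→0) f'(x)/g'(x) = lim(x→0) (3·x^2)/(2·sin(x)·cos(x))
  = 0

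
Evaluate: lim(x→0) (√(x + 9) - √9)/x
This is a standard limit.

Factor or rationalize the expression:
  lim(x→0) (√(x + 9) - √9)/x = 1/6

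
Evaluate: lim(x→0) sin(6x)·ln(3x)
This is a 0·∞ indeterminate form.

Rewrite 0·∞ as a quotient (0/0 or ∞/∞ form), then apply L'Hôpital's rule:
  lim(x→0) sin(6x)·ln(3x) = 0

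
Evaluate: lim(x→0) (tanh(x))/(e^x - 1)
This is a 0/0 indeterminate form.

Apply L'Hôpital's rule: differentiate numerator and denominator separately.
  f(x) = tanh(x)   ⇒   f'(x) = 1 - tanh(x)^2
  g(x) = e^(x) - 1   ⇒   g'(x) = e^(x)
  lim(x→0) f'(x)/g'(x) = lim(x→0) (1 - tanh(x)^2)/(e^(x))
  = 1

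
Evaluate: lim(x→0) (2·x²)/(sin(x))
This is a 0/0 indeterminate form.

Apply L'Hôpital's rule: differentiate numerator and denominator separately.
  f(x) = 2·x^2   ⇒   f'(x) = 4·x
  g(x) = sin(x)   ⇒   g'(x) = cos(x)
  lim(x→0) f'(x)/g'(x) = lim(x→0) (4·x)/(cos(x))
  = 0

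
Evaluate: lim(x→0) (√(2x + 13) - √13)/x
This is a standard limit.

Factor or rationalize the expression:
  lim(x→0) (√(2x + 13) - √13)/x = sqrt(13)/13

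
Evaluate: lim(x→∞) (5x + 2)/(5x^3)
This is an ∞/∞ indeterminate form.

Apply L'Hôpital's rule: differentiate numerator and denominator separately.
  f(x) = 5·x + 2   ⇒   f'(x) = 5
  g(x) = 5·x^3   ⇒   g'(x) = 15·x^2
  lim(x→∞) f'(x)/g'(x) = lim(x→∞) (5)/(15·x^2)
  = 0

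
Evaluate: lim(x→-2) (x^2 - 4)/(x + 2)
This is a standard limit.

Factor or rationalize the expression:
  lim(x→-2) (x^2 - 4)/(x + 2) = -4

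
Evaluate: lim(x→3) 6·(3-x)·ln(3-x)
This is a 0·∞ indeterminate form.

Rewrite 0·∞ as a quotient (0/0 or ∞/∞ form), then apply L'Hôpital's rule:
  lim(x→3) 6·(3-x)·ln(3-x) = 0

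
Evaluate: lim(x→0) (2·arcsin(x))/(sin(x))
This is a 0/0 indeterminate form.

Apply L'Hôpital's rule: differentiate numerator and denominator separately.
  f(x) = 2·asin(x)   ⇒   f'(x) = 2/sqrt(1 - x^2)
  g(x) = sin(x)   ⇒   g'(x) = cos(x)
  lim(x→0) f'(x)/g'(x) = lim(x→0) (2/sqrt(1 - x^2))/(cos(x))
  = 2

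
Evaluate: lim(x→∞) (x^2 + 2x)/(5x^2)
This is an ∞/∞ indeterminate form.

Apply L'Hôpital's rule: differentiate numerator and denominator separately.
  f(x) = x^2 + 2·x   ⇒   f'(x) = 2·x + 2
  g(x) = 5·x^2   ⇒   g'(x) = 10·x
  lim(x→∞) f'(x)/g'(x) = lim(x→∞) (2·x + 2)/(10·x)
  = 1/5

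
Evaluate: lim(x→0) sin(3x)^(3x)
This is an exponential indeterminate form.

For exponential indeterminate forms, take the natural log:
  Let L = lim(x→0) sin(3x)^(3x)
  Then ln(L) = lim(x→0) [exponent × ln(base)]
  Evaluate using L'Hôpital or standard limits, then exponentiate.
  L = 1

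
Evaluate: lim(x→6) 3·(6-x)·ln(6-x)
This is a 0·∞ indeterminate form.

Rewrite 0·∞ as a quotient (0/0 or ∞/∞ form), then apply L'Hôpital's rule:
  lim(x→6) 3·(6-x)·ln(6-x) = 0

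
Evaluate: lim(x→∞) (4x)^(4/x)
This is an exponential indeterminate form.

For exponential indeterminate forms, take the natural log:
  Let L = lim(x→∞) (4x)^(4/x)
  Then ln(L) = lim(x→∞) [exponent × ln(base)]
  Evaluate using L'Hôpital or standard limits, then exponentiate.
  L = 1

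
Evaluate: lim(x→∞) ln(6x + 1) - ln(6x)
This is an ∞-∞ indeterminate form.

Combine fractions or rationalize to convert ∞-∞ to 0/0 form:
  lim(x→∞) ln(6x + 1) - ln(6x) = 0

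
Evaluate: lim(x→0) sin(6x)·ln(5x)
This is a 0·∞ indeterminate form.

Rewrite 0·∞ as a quotient (0/0 or ∞/∞ form), then apply L'Hôpital's rule:
  lim(x→0) sin(6x)·ln(5x) = 0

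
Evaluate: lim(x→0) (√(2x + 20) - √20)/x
This is a standard limit.

Factor or rationalize the expression:
  lim(x→0) (√(2x + 20) - √20)/x = sqrt(5)/10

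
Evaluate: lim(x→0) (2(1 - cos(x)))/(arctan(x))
This is a 0/0 indeterminate form.

Apply L'Hôpital's rule: differentiate numerator and denominator separately.
  f(x) = 2 - 2·cos(x)   ⇒   f'(x) = 2·sin(x)
  g(x) = atan(x)   ⇒   g'(x) = 1/(x^2 + 1)
  lim(x→0) f'(x)/g'(x) = lim(x→0) (2·sin(x))/(1/(x^2 + 1))
  = 0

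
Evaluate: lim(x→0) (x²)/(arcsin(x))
This is a 0/0 indeterminate form.

Apply L'Hôpital's rule: differentiate numerator and denominator separately.
  f(x) = x^2   ⇒   f'(x) = 2·x
  g(x) = asin(x)   ⇒   g'(x) = 1/sqrt(1 - x^2)
  lim(x→0) f'(x)/g'(x) = lim(x→0) (2·x)/(1/sqrt(1 - x^2))
  = 0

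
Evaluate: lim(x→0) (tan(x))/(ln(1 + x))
This is a 0/0 indeterminate form.

Apply L'Hôpital's rule: differentiate numerator and denominator separately.
  f(x) = tan(x)   ⇒   f'(x) = tan(x)^2 + 1
  g(x) = ln(x + 1)   ⇒   g'(x) = 1/(x + 1)
  lim(x→0) f'(x)/g'(x) = lim(x→0) (tan(x)^2 + 1)/(1/(x + 1))
  = 1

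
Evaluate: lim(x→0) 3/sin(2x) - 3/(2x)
This is an ∞-∞ indeterminate form.

Combine fractions or rationalize to convert ∞-∞ to 0/0 form:
  lim(x→0) 3/sin(2x) - 3/(2x) = 0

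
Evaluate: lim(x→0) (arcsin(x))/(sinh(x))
This is a 0/0 indeterminate form.

Apply L'Hôpital's rule: differentiate numerator and denominator separately.
  f(x) = asin(x)   ⇒   f'(x) = 1/sqrt(1 - x^2)
  g(x) = sinh(x)   ⇒   g'(x) = cosh(x)
  lim(x→0) f'(x)/g'(x) = lim(x→0) (1/sqrt(1 - x^2))/(cosh(x))
  = 1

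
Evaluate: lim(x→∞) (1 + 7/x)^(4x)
This is an exponential indeterminate form.

For exponential indeterminate forms, take the natural log:
  Let L = lim(x→∞) (1 + 7/x)^(4x)
  Then ln(L) = lim(x→∞) [exponent × ln(base)]
  Evaluate using L'Hôpital or standard limits, then exponentiate.
  L = e^(28)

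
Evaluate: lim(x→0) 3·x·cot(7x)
This is a 0·∞ indeterminate form.

Rewrite 0·∞ as a quotient (0/0 or ∞/∞ form), then apply L'Hôpital's rule:
  lim(x→0) 3·x·cot(7x) = 3/7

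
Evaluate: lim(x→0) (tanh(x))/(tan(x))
This is a 0/0 indeterminate form.

Apply L'Hôpital's rule: differentiate numerator and denominator separately.
  f(x) = tanh(x)   ⇒   f'(x) = 1 - tanh(x)^2
  g(x) = tan(x)   ⇒   g'(x) = tan(x)^2 + 1
  lim(x→0) f'(x)/g'(x) = lim(x→0) (1 - tanh(x)^2)/(tan(x)^2 + 1)
  = 1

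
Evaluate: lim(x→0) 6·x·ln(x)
This is a 0·∞ indeterminate form.

Rewrite 0·∞ as a quotient (0/0 or ∞/∞ form), then apply L'Hôpital's rule:
  lim(x→0) 6·x·ln(x) = 0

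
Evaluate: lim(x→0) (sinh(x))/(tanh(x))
This is a 0/0 indeterminate form.

Apply L'Hôpital's rule: differentiate numerator and denominator separately.
  f(x) = sinh(x)   ⇒   f'(x) = cosh(x)
  g(x) = tanh(x)   ⇒   g'(x) = 1 - tanh(x)^2
  lim(x→0) f'(x)/g'(x) = lim(x→0) (cosh(x))/(1 - tanh(x)^2)
  = 1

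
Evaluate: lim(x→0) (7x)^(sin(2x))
This is an exponential indeterminate form.

For exponential indeterminate forms, take the natural log:
  Let L = lim(x→0) (7x)^(sin(2x))
  Then ln(L) = lim(x→0) [exponent × ln(base)]
  Evaluate using L'Hôpital or standard limits, then exponentiate.
  L = 1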